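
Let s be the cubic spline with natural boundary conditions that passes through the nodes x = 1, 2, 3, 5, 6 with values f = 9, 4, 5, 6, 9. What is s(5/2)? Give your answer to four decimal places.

4.0943

Let M_i = s''(x_i). Step sizes h_i = 1, 1, 2, 1; slopes of the chords Δ_i = (y_(i+1) - y_i)/h_i = -5, 1, 1/2, 3.
  1·M_0 + 4·M_1 + 1·M_2 = 6(Δ_1 - Δ_0) = 36
  1·M_1 + 6·M_2 + 2·M_3 = 6(Δ_2 - Δ_1) = -3
  2·M_2 + 6·M_3 + 1·M_4 = 6(Δ_3 - Δ_2) = 15
Natural end conditions: M_0 = M_4 = 0.
Solving the tridiagonal system: M_0 = 0, M_1 = 600/61, M_2 = -204/61, M_3 = 441/122, M_4 = 0.
On [2, 3], s(x) = 4 - 105/61·(x - 2) + 300/61·(x - 2)² - 134/61·(x - 2)³.
With (x - 2) = 1/2: s(5/2) = 999/244.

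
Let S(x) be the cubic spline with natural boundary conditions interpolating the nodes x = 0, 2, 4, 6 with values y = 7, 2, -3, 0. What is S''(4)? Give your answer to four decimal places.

3.2000

Write σ_i for S''(x_i). With h_i = 2, 2, 2 and divided differences Δ_i = -5/2, -5/2, 3/2, the continuity of S' gives the tridiagonal system
  2·σ_0 + 8·σ_1 + 2·σ_2 = 6(Δ_1 - Δ_0) = 0
  2·σ_1 + 8·σ_2 + 2·σ_3 = 6(Δ_2 - Δ_1) = 24
Natural end conditions: σ_0 = σ_3 = 0.
Hence σ_0 = 0, σ_1 = -4/5, σ_2 = 16/5, σ_3 = 0.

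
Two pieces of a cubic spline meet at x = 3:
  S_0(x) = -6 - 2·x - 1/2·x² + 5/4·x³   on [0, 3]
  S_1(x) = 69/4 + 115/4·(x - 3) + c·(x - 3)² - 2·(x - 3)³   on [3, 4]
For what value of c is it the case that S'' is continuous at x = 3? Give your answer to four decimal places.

10.7500

S_0''(x) = -1 + 15/2·x, so S_0''(3) = 43/2. On the right, S_1''(3) = 2c, so c = 43/4.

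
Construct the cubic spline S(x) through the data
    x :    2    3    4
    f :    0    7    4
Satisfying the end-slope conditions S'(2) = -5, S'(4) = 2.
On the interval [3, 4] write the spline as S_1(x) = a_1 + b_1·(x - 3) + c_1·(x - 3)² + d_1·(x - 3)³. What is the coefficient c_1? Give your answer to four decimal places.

-18.5000

Put σ_i = S'' at the i-th knot. Here h = (1, 1) and Δ = (7, -3), so the interior equations h_(i-1)·σ_(i-1) + 2(h_(i-1)+h_i)·σ_i + h_i·σ_(i+1) = 6(Δ_i − Δ_(i-1)) read
  1·σ_0 + 4·σ_1 + 1·σ_2 = 6(Δ_1 - Δ_0) = -60
Clamped end conditions give two more equations: 2h_0·σ_0 + h_0·σ_1 = 6(Δ_0 - S'(2)) = 72 and h_1·σ_1 + 2h_1·σ_2 = 6(S'(4) - Δ_1) = 30.
Hence σ_0 = 109/2, σ_1 = -37, σ_2 = 67/2.
On [3, 4], with S_1(x) = a_1 + b_1·(x - 3) + c_1·(x - 3)² + d_1·(x - 3)³: c_1 = σ_1/2 = -37/2, d_1 = (σ_2 - σ_1)/(6h_1) = 47/4, b_1 = Δ_1 - h_1(2σ_1 + σ_2)/6 = 15/4.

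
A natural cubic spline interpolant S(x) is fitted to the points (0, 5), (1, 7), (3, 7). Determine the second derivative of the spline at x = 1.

-2

Put M_i = S'' at the i-th knot. Here h = (1, 2) and Δ = (2, 0), so the interior equations h_(i-1)·M_(i-1) + 2(h_(i-1)+h_i)·M_i + h_i·M_(i+1) = 6(Δ_i − Δ_(i-1)) read
  1·M_0 + 6·M_1 + 2·M_2 = 6(Δ_1 - Δ_0) = -12
Natural end conditions: M_0 = M_2 = 0.
Solving: M_0 = 0, M_1 = -2, M_2 = 0.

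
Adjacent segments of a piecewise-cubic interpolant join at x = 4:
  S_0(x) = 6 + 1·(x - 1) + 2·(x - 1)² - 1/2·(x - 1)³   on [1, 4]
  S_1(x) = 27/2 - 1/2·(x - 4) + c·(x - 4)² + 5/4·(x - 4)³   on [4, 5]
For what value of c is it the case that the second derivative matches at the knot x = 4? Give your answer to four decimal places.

S_0''(x) = 4 - 3·(x - 1), so S_0''(4) = -5. On the right, S_1''(4) = 2c, so c = -5/2.

-2.5000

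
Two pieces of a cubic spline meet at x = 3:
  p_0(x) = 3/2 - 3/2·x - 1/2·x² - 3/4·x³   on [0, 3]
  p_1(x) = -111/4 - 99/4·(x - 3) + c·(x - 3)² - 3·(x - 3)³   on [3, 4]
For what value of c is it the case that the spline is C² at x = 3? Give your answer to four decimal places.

p_0''(x) = -1 - 9/2·x, so p_0''(3) = -29/2. On the right, p_1''(3) = 2c, so c = -29/4.

-7.2500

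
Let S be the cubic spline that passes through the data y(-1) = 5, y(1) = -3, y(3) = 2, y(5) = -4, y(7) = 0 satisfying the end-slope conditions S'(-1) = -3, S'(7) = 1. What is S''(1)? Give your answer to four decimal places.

With σ_i denoting the second derivative at x_i, h_i = 2, 2, 2, 2, and Δ_i = (y_(i+1) − y_i)/h_i = -4, 5/2, -3, 2:
  2·σ_0 + 8·σ_1 + 2·σ_2 = 6(Δ_1 - Δ_0) = 39
  2·σ_1 + 8·σ_2 + 2·σ_3 = 6(Δ_2 - Δ_1) = -33
  2·σ_2 + 8·σ_3 + 2·σ_4 = 6(Δ_3 - Δ_2) = 30
Clamped end conditions give two more equations: 2h_0·σ_0 + h_0·σ_1 = 6(Δ_0 - S'(-1)) = -6 and h_3·σ_3 + 2h_3·σ_4 = 6(S'(7) - Δ_3) = -6.
Hence σ_0 = -631/112, σ_1 = 463/56, σ_2 = -127/16, σ_3 = 391/56, σ_4 = -559/112.

8.2679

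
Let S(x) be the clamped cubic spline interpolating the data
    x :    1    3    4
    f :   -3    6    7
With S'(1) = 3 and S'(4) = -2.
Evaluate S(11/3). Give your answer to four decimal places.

7.2901

With σ_i denoting the second derivative at x_i, h_i = 2, 1, and Δ_i = (y_(i+1) − y_i)/h_i = 9/2, 1:
  2·σ_0 + 6·σ_1 + 1·σ_2 = 6(Δ_1 - Δ_0) = -21
Clamped end conditions give two more equations: 2h_0·σ_0 + h_0·σ_1 = 6(Δ_0 - S'(1)) = 9 and h_1·σ_1 + 2h_1·σ_2 = 6(S'(4) - Δ_1) = -18.
Forward elimination and back-substitution give σ_0 = 49/12, σ_1 = -11/3, σ_2 = -43/6.
On [3, 4], S(x) = 6 + 41/12·(x - 3) - 11/6·(x - 3)² - 7/12·(x - 3)³.
With (x - 3) = 2/3: S(11/3) = 1181/162.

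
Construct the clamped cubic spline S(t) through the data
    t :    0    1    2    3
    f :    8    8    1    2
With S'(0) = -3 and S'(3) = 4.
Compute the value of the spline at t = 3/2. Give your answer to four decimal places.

Write σ_i for S''(x_i). With h_i = 1, 1, 1 and divided differences Δ_i = 0, -7, 1, the continuity of S' gives the tridiagonal system
  1·σ_0 + 4·σ_1 + 1·σ_2 = 6(Δ_1 - Δ_0) = -42
  1·σ_1 + 4·σ_2 + 1·σ_3 = 6(Δ_2 - Δ_1) = 48
Clamped end conditions give two more equations: 2h_0·σ_0 + h_0·σ_1 = 6(Δ_0 - S'(0)) = 18 and h_2·σ_2 + 2h_2·σ_3 = 6(S'(3) - Δ_2) = 18.
Solving the tridiagonal system: σ_0 = 56/3, σ_1 = -58/3, σ_2 = 50/3, σ_3 = 2/3.
On [1, 2], S(t) = 8 - 10/3·(t - 1) - 29/3·(t - 1)² + 6·(t - 1)³.
With (t - 1) = 1/2: S(3/2) = 14/3.

4.6667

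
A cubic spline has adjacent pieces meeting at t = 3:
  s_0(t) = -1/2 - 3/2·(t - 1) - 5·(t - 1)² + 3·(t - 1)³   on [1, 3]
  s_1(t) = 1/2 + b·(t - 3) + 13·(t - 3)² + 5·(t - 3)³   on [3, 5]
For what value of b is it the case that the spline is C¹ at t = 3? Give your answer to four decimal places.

14.5000

s_0'(t) = -3/2 - 10·(t - 1) + 9·(t - 1)², so s_0'(3) = 29/2. On the right, s_1'(3) = b, so b = 29/2.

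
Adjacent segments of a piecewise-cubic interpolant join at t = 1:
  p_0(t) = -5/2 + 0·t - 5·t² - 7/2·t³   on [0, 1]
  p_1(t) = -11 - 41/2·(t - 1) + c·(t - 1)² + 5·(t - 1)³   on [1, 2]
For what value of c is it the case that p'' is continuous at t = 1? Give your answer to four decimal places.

p_0''(t) = -10 - 21·t, so p_0''(1) = -31. On the right, p_1''(1) = 2c, so c = -31/2.

-15.5000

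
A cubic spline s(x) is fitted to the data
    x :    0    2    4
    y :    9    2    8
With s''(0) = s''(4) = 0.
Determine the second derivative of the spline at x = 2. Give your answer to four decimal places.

With M_i denoting the second derivative at x_i, h_i = 2, 2, and Δ_i = (y_(i+1) − y_i)/h_i = -7/2, 3:
  2·M_0 + 8·M_1 + 2·M_2 = 6(Δ_1 - Δ_0) = 39
Natural end conditions: M_0 = M_2 = 0.
Forward elimination and back-substitution give M_0 = 0, M_1 = 39/8, M_2 = 0.

4.8750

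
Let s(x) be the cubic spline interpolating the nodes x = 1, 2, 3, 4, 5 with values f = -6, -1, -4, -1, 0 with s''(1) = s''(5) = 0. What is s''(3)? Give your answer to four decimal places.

14.5714

Write M_i for s''(x_i). With h_i = 1, 1, 1, 1 and divided differences Δ_i = 5, -3, 3, 1, the continuity of s' gives the tridiagonal system
  1·M_0 + 4·M_1 + 1·M_2 = 6(Δ_1 - Δ_0) = -48
  1·M_1 + 4·M_2 + 1·M_3 = 6(Δ_2 - Δ_1) = 36
  1·M_2 + 4·M_3 + 1·M_4 = 6(Δ_3 - Δ_2) = -12
Natural end conditions: M_0 = M_4 = 0.
Solving the tridiagonal system: M_0 = 0, M_1 = -219/14, M_2 = 102/7, M_3 = -93/14, M_4 = 0.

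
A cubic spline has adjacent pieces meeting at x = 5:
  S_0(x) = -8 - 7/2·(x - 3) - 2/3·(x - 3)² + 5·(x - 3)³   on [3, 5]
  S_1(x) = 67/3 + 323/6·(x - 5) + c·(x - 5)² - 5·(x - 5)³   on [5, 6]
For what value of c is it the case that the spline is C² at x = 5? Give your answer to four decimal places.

S_0''(x) = -4/3 + 30·(x - 3), so S_0''(5) = 176/3. On the right, S_1''(5) = 2c, so c = 88/3.

29.3333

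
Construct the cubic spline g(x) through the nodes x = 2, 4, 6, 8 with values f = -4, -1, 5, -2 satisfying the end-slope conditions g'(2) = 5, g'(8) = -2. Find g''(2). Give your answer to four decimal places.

Put M_i = g'' at the i-th knot. Here h = (2, 2, 2) and Δ = (3/2, 3, -7/2), so the interior equations h_(i-1)·M_(i-1) + 2(h_(i-1)+h_i)·M_i + h_i·M_(i+1) = 6(Δ_i − Δ_(i-1)) read
  2·M_0 + 8·M_1 + 2·M_2 = 6(Δ_1 - Δ_0) = 9
  2·M_1 + 8·M_2 + 2·M_3 = 6(Δ_2 - Δ_1) = -39
Clamped end conditions give two more equations: 2h_0·M_0 + h_0·M_1 = 6(Δ_0 - g'(2)) = -21 and h_2·M_2 + 2h_2·M_3 = 6(g'(8) - Δ_2) = 9.
Solving: M_0 = -116/15, M_1 = 149/30, M_2 = -229/30, M_3 = 91/15.

-7.7333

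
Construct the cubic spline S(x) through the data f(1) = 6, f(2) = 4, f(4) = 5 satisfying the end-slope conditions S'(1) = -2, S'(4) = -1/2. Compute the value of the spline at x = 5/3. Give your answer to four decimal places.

Write m_i for S''(x_i). With h_i = 1, 2 and divided differences Δ_i = -2, 1/2, the continuity of S' gives the tridiagonal system
  1·m_0 + 6·m_1 + 2·m_2 = 6(Δ_1 - Δ_0) = 15
Clamped end conditions give two more equations: 2h_0·m_0 + h_0·m_1 = 6(Δ_0 - S'(1)) = 0 and h_1·m_1 + 2h_1·m_2 = 6(S'(4) - Δ_1) = -6.
Solving: m_0 = -2, m_1 = 4, m_2 = -7/2.
On [1, 2], S(x) = 6 - 2·(x - 1) - 1·(x - 1)² + 1·(x - 1)³.
With (x - 1) = 2/3: S(5/3) = 122/27.

4.5185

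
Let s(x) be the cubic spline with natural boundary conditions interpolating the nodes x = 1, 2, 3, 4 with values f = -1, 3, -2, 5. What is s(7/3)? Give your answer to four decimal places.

With m_i denoting the second derivative at x_i, h_i = 1, 1, 1, and Δ_i = (y_(i+1) − y_i)/h_i = 4, -5, 7:
  1·m_0 + 4·m_1 + 1·m_2 = 6(Δ_1 - Δ_0) = -54
  1·m_1 + 4·m_2 + 1·m_3 = 6(Δ_2 - Δ_1) = 72
Natural end conditions: m_0 = m_3 = 0.
Solving the tridiagonal system: m_0 = 0, m_1 = -96/5, m_2 = 114/5, m_3 = 0.
On [2, 3], s(x) = 3 - 12/5·(x - 2) - 48/5·(x - 2)² + 7·(x - 2)³.
With (x - 2) = 1/3: s(7/3) = 188/135.

1.3926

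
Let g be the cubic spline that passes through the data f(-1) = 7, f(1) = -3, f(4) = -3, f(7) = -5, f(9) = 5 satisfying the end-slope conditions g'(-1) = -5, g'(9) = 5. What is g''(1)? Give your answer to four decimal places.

With σ_i denoting the second derivative at x_i, h_i = 2, 3, 3, 2, and Δ_i = (y_(i+1) − y_i)/h_i = -5, 0, -2/3, 5:
  2·σ_0 + 10·σ_1 + 3·σ_2 = 6(Δ_1 - Δ_0) = 30
  3·σ_1 + 12·σ_2 + 3·σ_3 = 6(Δ_2 - Δ_1) = -4
  3·σ_2 + 10·σ_3 + 2·σ_4 = 6(Δ_3 - Δ_2) = 34
Clamped end conditions give two more equations: 2h_0·σ_0 + h_0·σ_1 = 6(Δ_0 - g'(-1)) = 0 and h_3·σ_3 + 2h_3·σ_4 = 6(g'(9) - Δ_3) = 0.
Solving: σ_0 = -94/45, σ_1 = 188/45, σ_2 = -38/15, σ_3 = 208/45, σ_4 = -104/45.

4.1778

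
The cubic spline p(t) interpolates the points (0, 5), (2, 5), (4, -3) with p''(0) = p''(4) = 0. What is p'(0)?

1

Let m_i = p''(x_i). Step sizes h_i = 2, 2; slopes of the chords Δ_i = (y_(i+1) - y_i)/h_i = 0, -4.
  2·m_0 + 8·m_1 + 2·m_2 = 6(Δ_1 - Δ_0) = -24
Natural end conditions: m_0 = m_2 = 0.
Solving: m_0 = 0, m_1 = -3, m_2 = 0.
On [0, 2], p'(t) = b_0 + 2c_0·t + 3d_0·t² with b_0 = Δ_0 - h_0(2m_0 + m_1)/6 = 1, c_0 = m_0/2 = 0, d_0 = (m_1 - m_0)/(6h_0) = -1/4. So p'(0) = 1.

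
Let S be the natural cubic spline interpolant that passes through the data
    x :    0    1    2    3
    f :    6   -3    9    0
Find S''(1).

42

With σ_i denoting the second derivative at x_i, h_i = 1, 1, 1, and Δ_i = (y_(i+1) − y_i)/h_i = -9, 12, -9:
  1·σ_0 + 4·σ_1 + 1·σ_2 = 6(Δ_1 - Δ_0) = 126
  1·σ_1 + 4·σ_2 + 1·σ_3 = 6(Δ_2 - Δ_1) = -126
Natural end conditions: σ_0 = σ_3 = 0.
Solving: σ_0 = 0, σ_1 = 42, σ_2 = -42, σ_3 = 0.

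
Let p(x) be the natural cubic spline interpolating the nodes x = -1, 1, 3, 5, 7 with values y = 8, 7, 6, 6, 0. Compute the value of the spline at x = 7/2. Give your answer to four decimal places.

6.1590

Put M_i = p'' at the i-th knot. Here h = (2, 2, 2, 2) and Δ = (-1/2, -1/2, 0, -3), so the interior equations h_(i-1)·M_(i-1) + 2(h_(i-1)+h_i)·M_i + h_i·M_(i+1) = 6(Δ_i − Δ_(i-1)) read
  2·M_0 + 8·M_1 + 2·M_2 = 6(Δ_1 - Δ_0) = 0
  2·M_1 + 8·M_2 + 2·M_3 = 6(Δ_2 - Δ_1) = 3
  2·M_2 + 8·M_3 + 2·M_4 = 6(Δ_3 - Δ_2) = -18
Natural end conditions: M_0 = M_4 = 0.
Solving the tridiagonal system: M_0 = 0, M_1 = -15/56, M_2 = 15/14, M_3 = -141/56, M_4 = 0.
On [3, 5], p(x) = 6 + 1/8·(x - 3) + 15/28·(x - 3)² - 67/224·(x - 3)³.
With (x - 3) = 1/2: p(7/2) = 11037/1792.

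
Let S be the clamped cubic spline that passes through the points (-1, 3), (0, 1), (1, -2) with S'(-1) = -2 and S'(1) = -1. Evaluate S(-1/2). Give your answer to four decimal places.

2.1250

Write m_i for S''(x_i). With h_i = 1, 1 and divided differences Δ_i = -2, -3, the continuity of S' gives the tridiagonal system
  1·m_0 + 4·m_1 + 1·m_2 = 6(Δ_1 - Δ_0) = -6
Clamped end conditions give two more equations: 2h_0·m_0 + h_0·m_1 = 6(Δ_0 - S'(-1)) = 0 and h_1·m_1 + 2h_1·m_2 = 6(S'(1) - Δ_1) = 12.
Solving: m_0 = 2, m_1 = -4, m_2 = 8.
On [-1, 0], S(x) = 3 - 2·(x + 1) + 1·(x + 1)² - 1·(x + 1)³.
With (x + 1) = 1/2: S(-1/2) = 17/8.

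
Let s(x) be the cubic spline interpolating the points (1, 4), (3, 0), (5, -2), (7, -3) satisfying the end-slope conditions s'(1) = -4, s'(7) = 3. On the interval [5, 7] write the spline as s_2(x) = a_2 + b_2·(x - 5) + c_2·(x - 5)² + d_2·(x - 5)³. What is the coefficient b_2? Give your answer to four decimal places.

-1.6667

Let M_i = s''(x_i). Step sizes h_i = 2, 2, 2; slopes of the chords Δ_i = (y_(i+1) - y_i)/h_i = -2, -1, -1/2.
  2·M_0 + 8·M_1 + 2·M_2 = 6(Δ_1 - Δ_0) = 6
  2·M_1 + 8·M_2 + 2·M_3 = 6(Δ_2 - Δ_1) = 3
Clamped end conditions give two more equations: 2h_0·M_0 + h_0·M_1 = 6(Δ_0 - s'(1)) = 12 and h_2·M_2 + 2h_2·M_3 = 6(s'(7) - Δ_2) = 21.
Hence M_0 = 17/6, M_1 = 1/3, M_2 = -7/6, M_3 = 35/6.
On [5, 7], with s_2(x) = a_2 + b_2·(x - 5) + c_2·(x - 5)² + d_2·(x - 5)³: c_2 = M_2/2 = -7/12, d_2 = (M_3 - M_2)/(6h_2) = 7/12, b_2 = Δ_2 - h_2(2M_2 + M_3)/6 = -5/3.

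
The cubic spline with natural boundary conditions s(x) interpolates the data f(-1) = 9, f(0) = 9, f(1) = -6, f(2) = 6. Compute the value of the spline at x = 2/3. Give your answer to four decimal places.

-2.3185

Write M_i for s''(x_i). With h_i = 1, 1, 1 and divided differences Δ_i = 0, -15, 12, the continuity of s' gives the tridiagonal system
  1·M_0 + 4·M_1 + 1·M_2 = 6(Δ_1 - Δ_0) = -90
  1·M_1 + 4·M_2 + 1·M_3 = 6(Δ_2 - Δ_1) = 162
Natural end conditions: M_0 = M_3 = 0.
Forward elimination and back-substitution give M_0 = 0, M_1 = -174/5, M_2 = 246/5, M_3 = 0.
On [0, 1], s(x) = 9 - 58/5·x - 87/5·x² + 14·x³.
With x = 2/3: s(2/3) = -313/135.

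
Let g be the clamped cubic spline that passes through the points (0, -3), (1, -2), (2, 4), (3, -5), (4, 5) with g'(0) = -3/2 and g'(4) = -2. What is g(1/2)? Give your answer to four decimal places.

-3.5324

Let M_i = g''(x_i). Step sizes h_i = 1, 1, 1, 1; slopes of the chords Δ_i = (y_(i+1) - y_i)/h_i = 1, 6, -9, 10.
  1·M_0 + 4·M_1 + 1·M_2 = 6(Δ_1 - Δ_0) = 30
  1·M_1 + 4·M_2 + 1·M_3 = 6(Δ_2 - Δ_1) = -90
  1·M_2 + 4·M_3 + 1·M_4 = 6(Δ_3 - Δ_2) = 114
Clamped end conditions give two more equations: 2h_0·M_0 + h_0·M_1 = 6(Δ_0 - g'(0)) = 15 and h_3·M_3 + 2h_3·M_4 = 6(g'(4) - Δ_3) = -72.
Solving: M_0 = -85/56, M_1 = 505/28, M_2 = -325/8, M_3 = 1525/28, M_4 = -3541/56.
On [0, 1], g(x) = -3 - 3/2·x - 85/112·x² + 365/112·x³.
With x = 1/2: g(1/2) = -3165/896.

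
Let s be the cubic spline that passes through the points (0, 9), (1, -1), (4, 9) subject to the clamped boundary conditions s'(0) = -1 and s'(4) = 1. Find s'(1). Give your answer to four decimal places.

-9.7500

Put M_i = s'' at the i-th knot. Here h = (1, 3) and Δ = (-10, 10/3), so the interior equations h_(i-1)·M_(i-1) + 2(h_(i-1)+h_i)·M_i + h_i·M_(i+1) = 6(Δ_i − Δ_(i-1)) read
  1·M_0 + 8·M_1 + 3·M_2 = 6(Δ_1 - Δ_0) = 80
Clamped end conditions give two more equations: 2h_0·M_0 + h_0·M_1 = 6(Δ_0 - s'(0)) = -54 and h_1·M_1 + 2h_1·M_2 = 6(s'(4) - Δ_1) = -14.
Forward elimination and back-substitution give M_0 = -73/2, M_1 = 19, M_2 = -71/6.
On [1, 4], s'(x) = b_1 + 2c_1·(x - 1) + 3d_1·(x - 1)² with b_1 = Δ_1 - h_1(2M_1 + M_2)/6 = -39/4, c_1 = M_1/2 = 19/2, d_1 = (M_2 - M_1)/(6h_1) = -185/108. So s'(1) = -39/4.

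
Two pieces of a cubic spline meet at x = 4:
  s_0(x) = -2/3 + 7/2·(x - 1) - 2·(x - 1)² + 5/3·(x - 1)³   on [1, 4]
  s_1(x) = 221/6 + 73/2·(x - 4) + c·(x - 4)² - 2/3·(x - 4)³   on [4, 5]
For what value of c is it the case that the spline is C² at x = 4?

s_0''(x) = -4 + 10·(x - 1), so s_0''(4) = 26. On the right, s_1''(4) = 2c, so c = 13.

13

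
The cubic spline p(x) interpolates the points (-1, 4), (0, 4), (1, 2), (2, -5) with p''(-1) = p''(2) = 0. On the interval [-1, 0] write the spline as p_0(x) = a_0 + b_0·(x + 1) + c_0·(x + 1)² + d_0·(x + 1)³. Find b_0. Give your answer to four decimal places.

Let M_i = p''(x_i). Step sizes h_i = 1, 1, 1; slopes of the chords Δ_i = (y_(i+1) - y_i)/h_i = 0, -2, -7.
  1·M_0 + 4·M_1 + 1·M_2 = 6(Δ_1 - Δ_0) = -12
  1·M_1 + 4·M_2 + 1·M_3 = 6(Δ_2 - Δ_1) = -30
Natural end conditions: M_0 = M_3 = 0.
Hence M_0 = 0, M_1 = -6/5, M_2 = -36/5, M_3 = 0.
On [-1, 0], with p_0(x) = a_0 + b_0·(x + 1) + c_0·(x + 1)² + d_0·(x + 1)³: c_0 = M_0/2 = 0, d_0 = (M_1 - M_0)/(6h_0) = -1/5, b_0 = Δ_0 - h_0(2M_0 + M_1)/6 = 1/5.

0.2000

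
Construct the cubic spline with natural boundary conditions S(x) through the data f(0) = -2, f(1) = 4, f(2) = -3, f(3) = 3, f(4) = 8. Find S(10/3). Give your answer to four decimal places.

5.1958

Let M_i = S''(x_i). Step sizes h_i = 1, 1, 1, 1; slopes of the chords Δ_i = (y_(i+1) - y_i)/h_i = 6, -7, 6, 5.
  1·M_0 + 4·M_1 + 1·M_2 = 6(Δ_1 - Δ_0) = -78
  1·M_1 + 4·M_2 + 1·M_3 = 6(Δ_2 - Δ_1) = 78
  1·M_2 + 4·M_3 + 1·M_4 = 6(Δ_3 - Δ_2) = -6
Natural end conditions: M_0 = M_4 = 0.
Forward elimination and back-substitution give M_0 = 0, M_1 = -186/7, M_2 = 198/7, M_3 = -60/7, M_4 = 0.
On [3, 4], S(x) = 3 + 55/7·(x - 3) - 30/7·(x - 3)² + 10/7·(x - 3)³.
With (x - 3) = 1/3: S(10/3) = 982/189.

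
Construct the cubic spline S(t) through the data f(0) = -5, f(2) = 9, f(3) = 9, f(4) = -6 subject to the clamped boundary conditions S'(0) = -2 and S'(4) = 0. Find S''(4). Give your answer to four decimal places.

Put M_i = S'' at the i-th knot. Here h = (2, 1, 1) and Δ = (7, 0, -15), so the interior equations h_(i-1)·M_(i-1) + 2(h_(i-1)+h_i)·M_i + h_i·M_(i+1) = 6(Δ_i − Δ_(i-1)) read
  2·M_0 + 6·M_1 + 1·M_2 = 6(Δ_1 - Δ_0) = -42
  1·M_1 + 4·M_2 + 1·M_3 = 6(Δ_2 - Δ_1) = -90
Clamped end conditions give two more equations: 2h_0·M_0 + h_0·M_1 = 6(Δ_0 - S'(0)) = 54 and h_2·M_2 + 2h_2·M_3 = 6(S'(4) - Δ_2) = 90.
Solving the tridiagonal system: M_0 = 184/11, M_1 = -71/11, M_2 = -404/11, M_3 = 697/11.

63.3636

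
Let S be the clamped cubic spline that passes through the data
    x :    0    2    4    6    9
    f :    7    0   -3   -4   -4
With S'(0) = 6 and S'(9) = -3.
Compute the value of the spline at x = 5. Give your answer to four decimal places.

-3.6223

Write m_i for S''(x_i). With h_i = 2, 2, 2, 3 and divided differences Δ_i = -7/2, -3/2, -1/2, 0, the continuity of S' gives the tridiagonal system
  2·m_0 + 8·m_1 + 2·m_2 = 6(Δ_1 - Δ_0) = 12
  2·m_1 + 8·m_2 + 2·m_3 = 6(Δ_2 - Δ_1) = 6
  2·m_2 + 10·m_3 + 3·m_4 = 6(Δ_3 - Δ_2) = 3
Clamped end conditions give two more equations: 2h_0·m_0 + h_0·m_1 = 6(Δ_0 - S'(0)) = -57 and h_3·m_3 + 2h_3·m_4 = 6(S'(9) - Δ_3) = -18.
Solving: m_0 = -1593/92, m_1 = 141/23, m_2 = -111/92, m_3 = 39/23, m_4 = -177/46.
On [4, 6], S(x) = -3 - 6/23·(x - 4) - 111/184·(x - 4)² + 89/368·(x - 4)³.
With (x - 4) = 1: S(5) = -1333/368.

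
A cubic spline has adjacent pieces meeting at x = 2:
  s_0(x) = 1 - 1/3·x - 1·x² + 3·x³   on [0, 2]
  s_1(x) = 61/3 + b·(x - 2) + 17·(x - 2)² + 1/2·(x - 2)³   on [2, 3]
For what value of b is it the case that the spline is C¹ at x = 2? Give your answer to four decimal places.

s_0'(x) = -1/3 - 2·x + 9·x², so s_0'(2) = 95/3. On the right, s_1'(2) = b, so b = 95/3.

31.6667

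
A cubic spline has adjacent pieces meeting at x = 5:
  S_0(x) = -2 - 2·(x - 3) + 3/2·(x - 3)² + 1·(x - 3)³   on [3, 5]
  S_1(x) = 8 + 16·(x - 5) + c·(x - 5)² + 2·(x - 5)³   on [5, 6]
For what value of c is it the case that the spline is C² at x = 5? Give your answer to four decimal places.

S_0''(x) = 3 + 6·(x - 3), so S_0''(5) = 15. On the right, S_1''(5) = 2c, so c = 15/2.

7.5000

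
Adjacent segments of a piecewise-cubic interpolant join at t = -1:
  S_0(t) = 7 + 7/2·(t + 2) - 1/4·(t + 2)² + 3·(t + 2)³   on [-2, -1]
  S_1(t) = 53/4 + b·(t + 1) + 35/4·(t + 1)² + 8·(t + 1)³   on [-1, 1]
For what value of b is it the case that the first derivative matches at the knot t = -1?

12

S_0'(t) = 7/2 - 1/2·(t + 2) + 9·(t + 2)², so S_0'(-1) = 12. On the right, S_1'(-1) = b, so b = 12.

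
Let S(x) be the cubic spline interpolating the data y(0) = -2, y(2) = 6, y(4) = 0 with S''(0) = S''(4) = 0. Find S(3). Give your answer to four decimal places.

4.3125

Write M_i for S''(x_i). With h_i = 2, 2 and divided differences Δ_i = 4, -3, the continuity of S' gives the tridiagonal system
  2·M_0 + 8·M_1 + 2·M_2 = 6(Δ_1 - Δ_0) = -42
Natural end conditions: M_0 = M_2 = 0.
Forward elimination and back-substitution give M_0 = 0, M_1 = -21/4, M_2 = 0.
On [2, 4], S(x) = 6 + 1/2·(x - 2) - 21/8·(x - 2)² + 7/16·(x - 2)³.
With (x - 2) = 1: S(3) = 69/16.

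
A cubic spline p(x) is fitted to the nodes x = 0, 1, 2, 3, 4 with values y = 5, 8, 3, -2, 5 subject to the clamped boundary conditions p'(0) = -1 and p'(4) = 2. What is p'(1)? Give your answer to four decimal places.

0.8750

Let M_i = p''(x_i). Step sizes h_i = 1, 1, 1, 1; slopes of the chords Δ_i = (y_(i+1) - y_i)/h_i = 3, -5, -5, 7.
  1·M_0 + 4·M_1 + 1·M_2 = 6(Δ_1 - Δ_0) = -48
  1·M_1 + 4·M_2 + 1·M_3 = 6(Δ_2 - Δ_1) = 0
  1·M_2 + 4·M_3 + 1·M_4 = 6(Δ_3 - Δ_2) = 72
Clamped end conditions give two more equations: 2h_0·M_0 + h_0·M_1 = 6(Δ_0 - p'(0)) = 24 and h_3·M_3 + 2h_3·M_4 = 6(p'(4) - Δ_3) = -30.
Solving: M_0 = 81/4, M_1 = -33/2, M_2 = -9/4, M_3 = 51/2, M_4 = -111/4.
On [1, 2], p'(x) = b_1 + 2c_1·(x - 1) + 3d_1·(x - 1)² with b_1 = Δ_1 - h_1(2M_1 + M_2)/6 = 7/8, c_1 = M_1/2 = -33/4, d_1 = (M_2 - M_1)/(6h_1) = 19/8. So p'(1) = 7/8.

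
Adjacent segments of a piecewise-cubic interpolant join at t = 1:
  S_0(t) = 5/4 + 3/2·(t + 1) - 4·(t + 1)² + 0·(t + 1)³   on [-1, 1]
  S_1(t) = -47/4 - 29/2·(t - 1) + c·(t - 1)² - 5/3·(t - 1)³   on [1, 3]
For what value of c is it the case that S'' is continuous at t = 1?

S_0''(t) = -8 + 0·(t + 1), so S_0''(1) = -8. On the right, S_1''(1) = 2c, so c = -4.

-4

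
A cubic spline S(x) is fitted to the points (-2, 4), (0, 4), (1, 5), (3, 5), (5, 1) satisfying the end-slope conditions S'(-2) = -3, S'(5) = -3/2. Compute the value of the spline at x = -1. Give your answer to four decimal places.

2.9426

Write m_i for S''(x_i). With h_i = 2, 1, 2, 2 and divided differences Δ_i = 0, 1, 0, -2, the continuity of S' gives the tridiagonal system
  2·m_0 + 6·m_1 + 1·m_2 = 6(Δ_1 - Δ_0) = 6
  1·m_1 + 6·m_2 + 2·m_3 = 6(Δ_2 - Δ_1) = -6
  2·m_2 + 8·m_3 + 2·m_4 = 6(Δ_3 - Δ_2) = -12
Clamped end conditions give two more equations: 2h_0·m_0 + h_0·m_1 = 6(Δ_0 - S'(-2)) = 18 and h_3·m_3 + 2h_3·m_4 = 6(S'(5) - Δ_3) = 3.
Solving the tridiagonal system: m_0 = 291/61, m_1 = -33/61, m_2 = -18/61, m_3 = -225/122, m_4 = 102/61.
On [-2, 0], S(x) = 4 - 3·(x + 2) + 291/122·(x + 2)² - 27/61·(x + 2)³.
With (x + 2) = 1: S(-1) = 359/122.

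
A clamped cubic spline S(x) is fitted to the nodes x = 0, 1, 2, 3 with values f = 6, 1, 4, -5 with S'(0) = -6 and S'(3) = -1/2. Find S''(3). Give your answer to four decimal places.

With M_i denoting the second derivative at x_i, h_i = 1, 1, 1, and Δ_i = (y_(i+1) − y_i)/h_i = -5, 3, -9:
  1·M_0 + 4·M_1 + 1·M_2 = 6(Δ_1 - Δ_0) = 48
  1·M_1 + 4·M_2 + 1·M_3 = 6(Δ_2 - Δ_1) = -72
Clamped end conditions give two more equations: 2h_0·M_0 + h_0·M_1 = 6(Δ_0 - S'(0)) = 6 and h_2·M_2 + 2h_2·M_3 = 6(S'(3) - Δ_2) = 51.
Solving: M_0 = -25/3, M_1 = 68/3, M_2 = -103/3, M_3 = 128/3.

42.6667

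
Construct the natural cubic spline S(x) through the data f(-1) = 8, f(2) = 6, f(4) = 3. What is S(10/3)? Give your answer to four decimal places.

Put σ_i = S'' at the i-th knot. Here h = (3, 2) and Δ = (-2/3, -3/2), so the interior equations h_(i-1)·σ_(i-1) + 2(h_(i-1)+h_i)·σ_i + h_i·σ_(i+1) = 6(Δ_i − Δ_(i-1)) read
  3·σ_0 + 10·σ_1 + 2·σ_2 = 6(Δ_1 - Δ_0) = -5
Natural end conditions: σ_0 = σ_2 = 0.
Forward elimination and back-substitution give σ_0 = 0, σ_1 = -1/2, σ_2 = 0.
On [2, 4], S(x) = 6 - 7/6·(x - 2) - 1/4·(x - 2)² + 1/24·(x - 2)³.
With (x - 2) = 4/3: S(10/3) = 332/81.

4.0988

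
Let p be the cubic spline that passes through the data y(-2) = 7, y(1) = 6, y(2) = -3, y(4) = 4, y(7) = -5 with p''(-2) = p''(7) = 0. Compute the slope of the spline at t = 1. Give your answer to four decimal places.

-8.8721

Let M_i = p''(x_i). Step sizes h_i = 3, 1, 2, 3; slopes of the chords Δ_i = (y_(i+1) - y_i)/h_i = -1/3, -9, 7/2, -3.
  3·M_0 + 8·M_1 + 1·M_2 = 6(Δ_1 - Δ_0) = -52
  1·M_1 + 6·M_2 + 2·M_3 = 6(Δ_2 - Δ_1) = 75
  2·M_2 + 10·M_3 + 3·M_4 = 6(Δ_3 - Δ_2) = -39
Natural end conditions: M_0 = M_4 = 0.
Forward elimination and back-substitution give M_0 = 0, M_1 = -1870/219, M_2 = 3572/219, M_3 = -3137/438, M_4 = 0.
On [1, 2], p'(t) = b_1 + 2c_1·(t - 1) + 3d_1·(t - 1)² with b_1 = Δ_1 - h_1(2M_1 + M_2)/6 = -1943/219, c_1 = M_1/2 = -935/219, d_1 = (M_2 - M_1)/(6h_1) = 907/219. So p'(1) = -1943/219.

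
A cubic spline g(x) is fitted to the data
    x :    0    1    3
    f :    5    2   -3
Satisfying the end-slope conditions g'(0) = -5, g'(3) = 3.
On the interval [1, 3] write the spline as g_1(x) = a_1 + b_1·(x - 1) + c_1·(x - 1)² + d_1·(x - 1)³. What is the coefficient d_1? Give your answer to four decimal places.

1.2292

Write σ_i for g''(x_i). With h_i = 1, 2 and divided differences Δ_i = -3, -5/2, the continuity of g' gives the tridiagonal system
  1·σ_0 + 6·σ_1 + 2·σ_2 = 6(Δ_1 - Δ_0) = 3
Clamped end conditions give two more equations: 2h_0·σ_0 + h_0·σ_1 = 6(Δ_0 - g'(0)) = 12 and h_1·σ_1 + 2h_1·σ_2 = 6(g'(3) - Δ_1) = 33.
Solving the tridiagonal system: σ_0 = 49/6, σ_1 = -13/3, σ_2 = 125/12.
On [1, 3], with g_1(x) = a_1 + b_1·(x - 1) + c_1·(x - 1)² + d_1·(x - 1)³: c_1 = σ_1/2 = -13/6, d_1 = (σ_2 - σ_1)/(6h_1) = 59/48, b_1 = Δ_1 - h_1(2σ_1 + σ_2)/6 = -37/12.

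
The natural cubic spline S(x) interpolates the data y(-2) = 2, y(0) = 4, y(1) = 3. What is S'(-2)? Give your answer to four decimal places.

1.6667

Put M_i = S'' at the i-th knot. Here h = (2, 1) and Δ = (1, -1), so the interior equations h_(i-1)·M_(i-1) + 2(h_(i-1)+h_i)·M_i + h_i·M_(i+1) = 6(Δ_i − Δ_(i-1)) read
  2·M_0 + 6·M_1 + 1·M_2 = 6(Δ_1 - Δ_0) = -12
Natural end conditions: M_0 = M_2 = 0.
Solving: M_0 = 0, M_1 = -2, M_2 = 0.
On [-2, 0], S'(x) = b_0 + 2c_0·(x + 2) + 3d_0·(x + 2)² with b_0 = Δ_0 - h_0(2M_0 + M_1)/6 = 5/3, c_0 = M_0/2 = 0, d_0 = (M_1 - M_0)/(6h_0) = -1/6. So S'(-2) = 5/3.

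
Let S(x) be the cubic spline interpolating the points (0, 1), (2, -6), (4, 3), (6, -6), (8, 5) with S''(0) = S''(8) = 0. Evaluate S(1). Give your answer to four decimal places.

Let M_i = S''(x_i). Step sizes h_i = 2, 2, 2, 2; slopes of the chords Δ_i = (y_(i+1) - y_i)/h_i = -7/2, 9/2, -9/2, 11/2.
  2·M_0 + 8·M_1 + 2·M_2 = 6(Δ_1 - Δ_0) = 48
  2·M_1 + 8·M_2 + 2·M_3 = 6(Δ_2 - Δ_1) = -54
  2·M_2 + 8·M_3 + 2·M_4 = 6(Δ_3 - Δ_2) = 60
Natural end conditions: M_0 = M_4 = 0.
Solving: M_0 = 0, M_1 = 249/28, M_2 = -81/7, M_3 = 291/28, M_4 = 0.
On [0, 2], S(x) = 1 - 181/28·x + 0·x² + 83/112·x³.
With x = 1: S(1) = -529/112.

-4.7232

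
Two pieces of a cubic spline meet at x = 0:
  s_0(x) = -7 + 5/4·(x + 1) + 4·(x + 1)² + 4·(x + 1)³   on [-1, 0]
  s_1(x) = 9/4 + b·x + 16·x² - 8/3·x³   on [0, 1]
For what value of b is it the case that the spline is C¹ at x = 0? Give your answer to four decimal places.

s_0'(x) = 5/4 + 8·(x + 1) + 12·(x + 1)², so s_0'(0) = 85/4. On the right, s_1'(0) = b, so b = 85/4.

21.2500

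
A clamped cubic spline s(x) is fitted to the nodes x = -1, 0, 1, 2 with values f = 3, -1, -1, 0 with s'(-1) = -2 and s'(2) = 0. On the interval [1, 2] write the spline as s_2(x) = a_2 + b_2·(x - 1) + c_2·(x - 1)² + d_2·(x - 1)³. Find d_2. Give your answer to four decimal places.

-0.5333

Let m_i = s''(x_i). Step sizes h_i = 1, 1, 1; slopes of the chords Δ_i = (y_(i+1) - y_i)/h_i = -4, 0, 1.
  1·m_0 + 4·m_1 + 1·m_2 = 6(Δ_1 - Δ_0) = 24
  1·m_1 + 4·m_2 + 1·m_3 = 6(Δ_2 - Δ_1) = 6
Clamped end conditions give two more equations: 2h_0·m_0 + h_0·m_1 = 6(Δ_0 - s'(-1)) = -12 and h_2·m_2 + 2h_2·m_3 = 6(s'(2) - Δ_2) = -6.
Solving the tridiagonal system: m_0 = -154/15, m_1 = 128/15, m_2 = 2/15, m_3 = -46/15.
On [1, 2], with s_2(x) = a_2 + b_2·(x - 1) + c_2·(x - 1)² + d_2·(x - 1)³: c_2 = m_2/2 = 1/15, d_2 = (m_3 - m_2)/(6h_2) = -8/15, b_2 = Δ_2 - h_2(2m_2 + m_3)/6 = 22/15.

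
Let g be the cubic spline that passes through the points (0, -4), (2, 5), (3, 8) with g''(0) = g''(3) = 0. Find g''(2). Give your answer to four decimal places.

Let m_i = g''(x_i). Step sizes h_i = 2, 1; slopes of the chords Δ_i = (y_(i+1) - y_i)/h_i = 9/2, 3.
  2·m_0 + 6·m_1 + 1·m_2 = 6(Δ_1 - Δ_0) = -9
Natural end conditions: m_0 = m_2 = 0.
Hence m_0 = 0, m_1 = -3/2, m_2 = 0.

-1.5000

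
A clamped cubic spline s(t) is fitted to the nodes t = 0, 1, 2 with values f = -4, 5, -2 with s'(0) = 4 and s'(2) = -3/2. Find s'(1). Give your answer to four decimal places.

Write σ_i for s''(x_i). With h_i = 1, 1 and divided differences Δ_i = 9, -7, the continuity of s' gives the tridiagonal system
  1·σ_0 + 4·σ_1 + 1·σ_2 = 6(Δ_1 - Δ_0) = -96
Clamped end conditions give two more equations: 2h_0·σ_0 + h_0·σ_1 = 6(Δ_0 - s'(0)) = 30 and h_1·σ_1 + 2h_1·σ_2 = 6(s'(2) - Δ_1) = 33.
Hence σ_0 = 145/4, σ_1 = -85/2, σ_2 = 151/4.
On [1, 2], s'(t) = b_1 + 2c_1·(t - 1) + 3d_1·(t - 1)² with b_1 = Δ_1 - h_1(2σ_1 + σ_2)/6 = 7/8, c_1 = σ_1/2 = -85/4, d_1 = (σ_2 - σ_1)/(6h_1) = 107/8. So s'(1) = 7/8.

0.8750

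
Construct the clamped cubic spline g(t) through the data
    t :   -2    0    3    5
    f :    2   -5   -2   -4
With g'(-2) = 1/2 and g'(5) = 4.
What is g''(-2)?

Put σ_i = g'' at the i-th knot. Here h = (2, 3, 2) and Δ = (-7/2, 1, -1), so the interior equations h_(i-1)·σ_(i-1) + 2(h_(i-1)+h_i)·σ_i + h_i·σ_(i+1) = 6(Δ_i − Δ_(i-1)) read
  2·σ_0 + 10·σ_1 + 3·σ_2 = 6(Δ_1 - Δ_0) = 27
  3·σ_1 + 10·σ_2 + 2·σ_3 = 6(Δ_2 - Δ_1) = -12
Clamped end conditions give two more equations: 2h_0·σ_0 + h_0·σ_1 = 6(Δ_0 - g'(-2)) = -24 and h_2·σ_2 + 2h_2·σ_3 = 6(g'(5) - Δ_2) = 30.
Solving: σ_0 = -9, σ_1 = 6, σ_2 = -5, σ_3 = 10.

-9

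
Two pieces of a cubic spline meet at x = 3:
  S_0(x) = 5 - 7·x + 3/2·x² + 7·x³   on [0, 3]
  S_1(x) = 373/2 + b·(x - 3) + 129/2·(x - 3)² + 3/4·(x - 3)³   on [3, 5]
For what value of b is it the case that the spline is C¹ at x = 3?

191

S_0'(x) = -7 + 3·x + 21·x², so S_0'(3) = 191. On the right, S_1'(3) = b, so b = 191.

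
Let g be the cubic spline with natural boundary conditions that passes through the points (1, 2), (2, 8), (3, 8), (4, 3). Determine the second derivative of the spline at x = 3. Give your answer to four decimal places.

-5.6000

With M_i denoting the second derivative at x_i, h_i = 1, 1, 1, and Δ_i = (y_(i+1) − y_i)/h_i = 6, 0, -5:
  1·M_0 + 4·M_1 + 1·M_2 = 6(Δ_1 - Δ_0) = -36
  1·M_1 + 4·M_2 + 1·M_3 = 6(Δ_2 - Δ_1) = -30
Natural end conditions: M_0 = M_3 = 0.
Solving: M_0 = 0, M_1 = -38/5, M_2 = -28/5, M_3 = 0.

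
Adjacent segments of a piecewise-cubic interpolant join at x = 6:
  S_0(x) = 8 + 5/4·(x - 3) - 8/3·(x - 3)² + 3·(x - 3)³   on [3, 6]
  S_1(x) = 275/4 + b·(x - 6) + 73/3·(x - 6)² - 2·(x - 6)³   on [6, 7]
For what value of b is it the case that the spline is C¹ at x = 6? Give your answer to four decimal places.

S_0'(x) = 5/4 - 16/3·(x - 3) + 9·(x - 3)², so S_0'(6) = 265/4. On the right, S_1'(6) = b, so b = 265/4.

66.2500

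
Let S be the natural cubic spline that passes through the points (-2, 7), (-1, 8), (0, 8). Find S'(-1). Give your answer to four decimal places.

0.5000

Let M_i = S''(x_i). Step sizes h_i = 1, 1; slopes of the chords Δ_i = (y_(i+1) - y_i)/h_i = 1, 0.
  1·M_0 + 4·M_1 + 1·M_2 = 6(Δ_1 - Δ_0) = -6
Natural end conditions: M_0 = M_2 = 0.
Hence M_0 = 0, M_1 = -3/2, M_2 = 0.
On [-1, 0], S'(x) = b_1 + 2c_1·(x + 1) + 3d_1·(x + 1)² with b_1 = Δ_1 - h_1(2M_1 + M_2)/6 = 1/2, c_1 = M_1/2 = -3/4, d_1 = (M_2 - M_1)/(6h_1) = 1/4. So S'(-1) = 1/2.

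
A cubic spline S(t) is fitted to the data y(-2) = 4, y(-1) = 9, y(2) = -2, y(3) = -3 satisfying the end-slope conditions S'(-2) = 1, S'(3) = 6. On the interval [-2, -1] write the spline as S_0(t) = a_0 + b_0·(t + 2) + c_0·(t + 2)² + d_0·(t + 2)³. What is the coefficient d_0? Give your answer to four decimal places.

-4.4603

With M_i denoting the second derivative at x_i, h_i = 1, 3, 1, and Δ_i = (y_(i+1) − y_i)/h_i = 5, -11/3, -1:
  1·M_0 + 8·M_1 + 3·M_2 = 6(Δ_1 - Δ_0) = -52
  3·M_1 + 8·M_2 + 1·M_3 = 6(Δ_2 - Δ_1) = 16
Clamped end conditions give two more equations: 2h_0·M_0 + h_0·M_1 = 6(Δ_0 - S'(-2)) = 24 and h_2·M_2 + 2h_2·M_3 = 6(S'(3) - Δ_2) = 42.
Forward elimination and back-substitution give M_0 = 1066/63, M_1 = -620/63, M_2 = 206/63, M_3 = 1220/63.
On [-2, -1], with S_0(t) = a_0 + b_0·(t + 2) + c_0·(t + 2)² + d_0·(t + 2)³: c_0 = M_0/2 = 533/63, d_0 = (M_1 - M_0)/(6h_0) = -281/63, b_0 = Δ_0 - h_0(2M_0 + M_1)/6 = 1.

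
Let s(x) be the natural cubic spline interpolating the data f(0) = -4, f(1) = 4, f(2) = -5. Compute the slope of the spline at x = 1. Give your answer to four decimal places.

With M_i denoting the second derivative at x_i, h_i = 1, 1, and Δ_i = (y_(i+1) − y_i)/h_i = 8, -9:
  1·M_0 + 4·M_1 + 1·M_2 = 6(Δ_1 - Δ_0) = -102
Natural end conditions: M_0 = M_2 = 0.
Hence M_0 = 0, M_1 = -51/2, M_2 = 0.
On [1, 2], s'(x) = b_1 + 2c_1·(x - 1) + 3d_1·(x - 1)² with b_1 = Δ_1 - h_1(2M_1 + M_2)/6 = -1/2, c_1 = M_1/2 = -51/4, d_1 = (M_2 - M_1)/(6h_1) = 17/4. So s'(1) = -1/2.

-0.5000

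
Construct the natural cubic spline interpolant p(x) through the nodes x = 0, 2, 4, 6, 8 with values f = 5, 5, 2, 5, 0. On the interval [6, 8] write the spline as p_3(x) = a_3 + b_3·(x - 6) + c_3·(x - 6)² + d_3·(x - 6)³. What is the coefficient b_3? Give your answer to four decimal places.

0.1250

Let σ_i = p''(x_i). Step sizes h_i = 2, 2, 2, 2; slopes of the chords Δ_i = (y_(i+1) - y_i)/h_i = 0, -3/2, 3/2, -5/2.
  2·σ_0 + 8·σ_1 + 2·σ_2 = 6(Δ_1 - Δ_0) = -9
  2·σ_1 + 8·σ_2 + 2·σ_3 = 6(Δ_2 - Δ_1) = 18
  2·σ_2 + 8·σ_3 + 2·σ_4 = 6(Δ_3 - Δ_2) = -24
Natural end conditions: σ_0 = σ_4 = 0.
Forward elimination and back-substitution give σ_0 = 0, σ_1 = -33/16, σ_2 = 15/4, σ_3 = -63/16, σ_4 = 0.
On [6, 8], with p_3(x) = a_3 + b_3·(x - 6) + c_3·(x - 6)² + d_3·(x - 6)³: c_3 = σ_3/2 = -63/32, d_3 = (σ_4 - σ_3)/(6h_3) = 21/64, b_3 = Δ_3 - h_3(2σ_3 + σ_4)/6 = 1/8.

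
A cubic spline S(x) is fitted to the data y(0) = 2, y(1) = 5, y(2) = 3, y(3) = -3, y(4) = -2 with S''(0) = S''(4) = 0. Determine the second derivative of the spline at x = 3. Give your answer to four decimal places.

With σ_i denoting the second derivative at x_i, h_i = 1, 1, 1, 1, and Δ_i = (y_(i+1) − y_i)/h_i = 3, -2, -6, 1:
  1·σ_0 + 4·σ_1 + 1·σ_2 = 6(Δ_1 - Δ_0) = -30
  1·σ_1 + 4·σ_2 + 1·σ_3 = 6(Δ_2 - Δ_1) = -24
  1·σ_2 + 4·σ_3 + 1·σ_4 = 6(Δ_3 - Δ_2) = 42
Natural end conditions: σ_0 = σ_4 = 0.
Solving: σ_0 = 0, σ_1 = -39/7, σ_2 = -54/7, σ_3 = 87/7, σ_4 = 0.

12.4286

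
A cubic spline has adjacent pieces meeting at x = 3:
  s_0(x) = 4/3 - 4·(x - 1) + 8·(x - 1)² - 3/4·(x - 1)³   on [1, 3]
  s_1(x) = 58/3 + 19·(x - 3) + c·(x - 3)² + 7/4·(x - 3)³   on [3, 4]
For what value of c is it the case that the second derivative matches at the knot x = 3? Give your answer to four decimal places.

s_0''(x) = 16 - 9/2·(x - 1), so s_0''(3) = 7. On the right, s_1''(3) = 2c, so c = 7/2.

3.5000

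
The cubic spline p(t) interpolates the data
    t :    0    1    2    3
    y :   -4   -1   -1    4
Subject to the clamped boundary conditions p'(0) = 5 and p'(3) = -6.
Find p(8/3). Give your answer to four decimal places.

With m_i denoting the second derivative at x_i, h_i = 1, 1, 1, and Δ_i = (y_(i+1) − y_i)/h_i = 3, 0, 5:
  1·m_0 + 4·m_1 + 1·m_2 = 6(Δ_1 - Δ_0) = -18
  1·m_1 + 4·m_2 + 1·m_3 = 6(Δ_2 - Δ_1) = 30
Clamped end conditions give two more equations: 2h_0·m_0 + h_0·m_1 = 6(Δ_0 - p'(0)) = -12 and h_2·m_2 + 2h_2·m_3 = 6(p'(3) - Δ_2) = -66.
Solving the tridiagonal system: m_0 = -4/3, m_1 = -28/3, m_2 = 62/3, m_3 = -130/3.
On [2, 3], p(t) = -1 + 16/3·(t - 2) + 31/3·(t - 2)² - 32/3·(t - 2)³.
With (t - 2) = 2/3: p(8/3) = 323/81.

3.9877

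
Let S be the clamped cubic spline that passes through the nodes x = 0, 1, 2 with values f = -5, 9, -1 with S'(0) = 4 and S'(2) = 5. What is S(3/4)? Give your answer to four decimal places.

Write σ_i for S''(x_i). With h_i = 1, 1 and divided differences Δ_i = 14, -10, the continuity of S' gives the tridiagonal system
  1·σ_0 + 4·σ_1 + 1·σ_2 = 6(Δ_1 - Δ_0) = -144
Clamped end conditions give two more equations: 2h_0·σ_0 + h_0·σ_1 = 6(Δ_0 - S'(0)) = 60 and h_1·σ_1 + 2h_1·σ_2 = 6(S'(2) - Δ_1) = 90.
Hence σ_0 = 133/2, σ_1 = -73, σ_2 = 163/2.
On [0, 1], S(x) = -5 + 4·x + 133/4·x² - 93/4·x³.
With x = 3/4: S(3/4) = 1765/256.

6.8945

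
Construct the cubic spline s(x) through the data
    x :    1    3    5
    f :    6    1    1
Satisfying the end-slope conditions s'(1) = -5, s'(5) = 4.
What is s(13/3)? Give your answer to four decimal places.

-0.4259

With m_i denoting the second derivative at x_i, h_i = 2, 2, and Δ_i = (y_(i+1) − y_i)/h_i = -5/2, 0:
  2·m_0 + 8·m_1 + 2·m_2 = 6(Δ_1 - Δ_0) = 15
Clamped end conditions give two more equations: 2h_0·m_0 + h_0·m_1 = 6(Δ_0 - s'(1)) = 15 and h_1·m_1 + 2h_1·m_2 = 6(s'(5) - Δ_1) = 24.
Hence m_0 = 33/8, m_1 = -3/4, m_2 = 51/8.
On [3, 5], s(x) = 1 - 13/8·(x - 3) - 3/8·(x - 3)² + 19/32·(x - 3)³.
With (x - 3) = 4/3: s(13/3) = -23/54.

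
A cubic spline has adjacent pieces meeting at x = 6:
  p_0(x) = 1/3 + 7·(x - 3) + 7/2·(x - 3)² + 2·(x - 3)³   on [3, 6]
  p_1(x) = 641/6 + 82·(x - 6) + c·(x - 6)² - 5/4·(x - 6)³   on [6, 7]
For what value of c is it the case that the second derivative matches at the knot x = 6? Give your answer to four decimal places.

21.5000

p_0''(x) = 7 + 12·(x - 3), so p_0''(6) = 43. On the right, p_1''(6) = 2c, so c = 43/2.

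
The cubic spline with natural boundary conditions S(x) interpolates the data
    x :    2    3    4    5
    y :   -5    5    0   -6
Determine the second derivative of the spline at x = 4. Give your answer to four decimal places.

4.4000

Put σ_i = S'' at the i-th knot. Here h = (1, 1, 1) and Δ = (10, -5, -6), so the interior equations h_(i-1)·σ_(i-1) + 2(h_(i-1)+h_i)·σ_i + h_i·σ_(i+1) = 6(Δ_i − Δ_(i-1)) read
  1·σ_0 + 4·σ_1 + 1·σ_2 = 6(Δ_1 - Δ_0) = -90
  1·σ_1 + 4·σ_2 + 1·σ_3 = 6(Δ_2 - Δ_1) = -6
Natural end conditions: σ_0 = σ_3 = 0.
Solving the tridiagonal system: σ_0 = 0, σ_1 = -118/5, σ_2 = 22/5, σ_3 = 0.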